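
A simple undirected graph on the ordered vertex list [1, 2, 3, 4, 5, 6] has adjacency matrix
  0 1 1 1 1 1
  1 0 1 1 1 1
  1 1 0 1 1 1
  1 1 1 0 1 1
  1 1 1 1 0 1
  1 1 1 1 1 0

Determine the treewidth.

A width-5 tree decomposition is:
Bags: B1 = {1, 2, 3, 4, 5, 6}
Tree: (single bag)
With just one bag of size 6, the width is 6 − 1 = 5, so tw(G) ≤ 5. For the lower bound, the 6 vertices {1, 2, 3, 4, 5, 6} are pairwise adjacent, and any tree decomposition puts a clique entirely inside one bag — forcing width ≥ 5. Therefore the treewidth is 5.

5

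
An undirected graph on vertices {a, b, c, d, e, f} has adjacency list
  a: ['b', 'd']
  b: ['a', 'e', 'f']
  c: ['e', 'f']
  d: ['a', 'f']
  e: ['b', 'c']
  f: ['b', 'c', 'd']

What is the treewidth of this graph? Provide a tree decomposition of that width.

Every bag has size at most 3, so the width is 3 − 1 = 2 and tw(G) ≤ 2. The edges c–e–b–f–c form a cycle, so G is not a tree and its treewidth is at least 2. Hence tw(G) = 2 exactly.

Treewidth 2.
One optimal decomposition is:
Bags: B1 = {c, e, f}  B2 = {b, e, f}  B3 = {b, d, f}  B4 = {a, b, d}
Tree: B1–B2, B2–B3, B3–B4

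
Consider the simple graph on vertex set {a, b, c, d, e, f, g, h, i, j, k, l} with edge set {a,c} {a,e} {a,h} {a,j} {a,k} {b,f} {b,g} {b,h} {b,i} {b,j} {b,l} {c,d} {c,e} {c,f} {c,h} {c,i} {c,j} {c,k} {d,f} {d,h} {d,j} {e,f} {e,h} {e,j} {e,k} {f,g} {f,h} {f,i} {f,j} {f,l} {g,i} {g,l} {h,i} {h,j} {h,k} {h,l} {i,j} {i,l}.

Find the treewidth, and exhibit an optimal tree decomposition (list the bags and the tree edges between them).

Treewidth 4.
One such decomposition:
Bags: B1 = {c, e, f, h, j}  B2 = {c, f, h, i, j}  B3 = {b, f, h, i, j}  B4 = {c, d, f, h, j}  B5 = {a, c, e, h, j}  B6 = {b, f, h, i, l}  B7 = {b, f, g, i, l}  B8 = {a, c, e, h, k}
Tree: B1–B2, B2–B3, B2–B4, B1–B5, B3–B6, B6–B7, B5–B8

The largest bag has 5 vertices, giving width 4; this decomposition certifies tw(G) ≤ 4. For the lower bound, the 5 vertices {b, f, g, i, l} are pairwise adjacent, and any tree decomposition puts a clique entirely inside one bag — forcing width ≥ 4. Combining the bounds, tw(G) = 4.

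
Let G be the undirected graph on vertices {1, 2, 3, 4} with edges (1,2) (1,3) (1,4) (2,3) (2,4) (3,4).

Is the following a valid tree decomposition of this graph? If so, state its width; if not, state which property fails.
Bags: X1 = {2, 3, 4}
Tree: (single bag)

A tree decomposition must satisfy three properties: every vertex lies in some bag; for every edge, both endpoints lie together in some bag; and for every vertex, the bags containing it form a connected subtree. Here vertex 1 appears in no bag, so the decomposition is invalid.

No — vertex 1 appears in no bag.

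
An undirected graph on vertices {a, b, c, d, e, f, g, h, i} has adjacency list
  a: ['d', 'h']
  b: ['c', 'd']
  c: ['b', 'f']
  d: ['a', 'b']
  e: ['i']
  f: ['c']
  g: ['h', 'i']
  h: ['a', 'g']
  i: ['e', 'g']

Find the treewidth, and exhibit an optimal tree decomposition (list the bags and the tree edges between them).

Treewidth 1.
Bags: B1 = {c, f}  B2 = {b, c}  B3 = {b, d}  B4 = {a, d}  B5 = {a, h}  B6 = {g, h}  B7 = {g, i}  B8 = {e, i}
Tree: B1–B2, B2–B3, B3–B4, B4–B5, B5–B6, B6–B7, B7–B8

Each bag holds 2 vertices, so the decomposition has width 1, which upper-bounds the treewidth. G has an edge, so its treewidth is at least 1. Hence tw(G) = 1 exactly.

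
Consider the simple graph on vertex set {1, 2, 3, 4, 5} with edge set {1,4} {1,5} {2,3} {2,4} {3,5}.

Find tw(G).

A width-2 tree decomposition is:
Bags: B1 = {1, 2, 4}  B2 = {1, 2, 5}  B3 = {2, 3, 5}
Tree: B1–B2, B2–B3
The largest bag has 3 vertices, giving width 2; this decomposition certifies tw(G) ≤ 2. The edges 2–4–1–5–3–2 form a cycle, so G is not a tree and its treewidth is at least 2. Therefore the treewidth is 2.

2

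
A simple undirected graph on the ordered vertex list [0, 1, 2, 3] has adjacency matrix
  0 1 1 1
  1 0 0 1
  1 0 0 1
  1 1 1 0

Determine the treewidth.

2

A width-2 tree decomposition is:
Bags: B1 = {0, 2, 3}  B2 = {0, 1, 3}
Tree: B1–B2
Each bag holds 3 vertices, so the decomposition has width 2, which upper-bounds the treewidth. Conversely, {0, 1, 3} is a clique of size 3, and the vertices of any clique must share a bag in every tree decomposition; so some bag has ≥ 3 vertices and tw(G) ≥ 2. Hence tw(G) = 2 exactly.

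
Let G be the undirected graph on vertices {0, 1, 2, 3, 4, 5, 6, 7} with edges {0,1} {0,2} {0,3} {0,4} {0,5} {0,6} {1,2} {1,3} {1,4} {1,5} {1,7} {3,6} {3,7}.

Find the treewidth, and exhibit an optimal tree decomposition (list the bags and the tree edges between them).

Treewidth 2.
One optimal decomposition is:
Bags: B1 = {0, 1, 3}  B2 = {0, 1, 4}  B3 = {0, 1, 2}  B4 = {0, 1, 5}  B5 = {0, 3, 6}  B6 = {1, 3, 7}
Tree: B1–B2, B1–B3, B1–B4, B1–B5, B1–B6

Every bag has size at most 3, so the width is 3 − 1 = 2 and tw(G) ≤ 2. Conversely, {0, 1, 2} is a clique of size 3, and the vertices of any clique must share a bag in every tree decomposition; so some bag has ≥ 3 vertices and tw(G) ≥ 2. Hence tw(G) = 2 exactly.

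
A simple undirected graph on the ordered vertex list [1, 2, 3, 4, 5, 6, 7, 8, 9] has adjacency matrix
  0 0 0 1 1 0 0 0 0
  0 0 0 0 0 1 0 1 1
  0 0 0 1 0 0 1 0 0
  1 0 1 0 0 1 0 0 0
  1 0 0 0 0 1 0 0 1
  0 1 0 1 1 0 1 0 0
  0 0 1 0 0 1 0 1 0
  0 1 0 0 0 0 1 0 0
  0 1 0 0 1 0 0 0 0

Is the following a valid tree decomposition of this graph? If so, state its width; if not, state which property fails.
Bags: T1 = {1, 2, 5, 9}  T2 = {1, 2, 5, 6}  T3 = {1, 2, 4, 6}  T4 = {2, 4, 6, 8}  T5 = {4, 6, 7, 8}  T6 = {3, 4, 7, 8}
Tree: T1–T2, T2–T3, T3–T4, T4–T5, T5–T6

Checking the three conditions: (i) the bags cover all of {1, 2, 3, 4, 5, 6, 7, 8, 9}; (ii) for each edge, some bag contains both endpoints; (iii) the bags containing any fixed vertex form a subtree. All hold, so the decomposition is valid with width 4 − 1 = 3.

Yes; width 3.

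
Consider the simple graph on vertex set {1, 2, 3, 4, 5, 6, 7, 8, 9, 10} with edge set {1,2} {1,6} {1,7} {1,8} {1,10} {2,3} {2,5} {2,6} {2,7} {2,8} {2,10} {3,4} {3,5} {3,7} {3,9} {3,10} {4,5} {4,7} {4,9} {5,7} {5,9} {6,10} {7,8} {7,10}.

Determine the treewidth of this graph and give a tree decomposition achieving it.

The largest bag has 4 vertices, giving width 3; this decomposition certifies tw(G) ≤ 3. For the lower bound, the 4 vertices {3, 4, 5, 9} are pairwise adjacent, and any tree decomposition puts a clique entirely inside one bag — forcing width ≥ 3. Hence tw(G) = 3 exactly.

Treewidth 3.
Bags: B1 = {2, 3, 7, 10}  B2 = {1, 2, 7, 10}  B3 = {2, 3, 5, 7}  B4 = {3, 4, 5, 7}  B5 = {1, 2, 6, 10}  B6 = {1, 2, 7, 8}  B7 = {3, 4, 5, 9}
Tree: B1–B2, B1–B3, B3–B4, B2–B5, B2–B6, B4–B7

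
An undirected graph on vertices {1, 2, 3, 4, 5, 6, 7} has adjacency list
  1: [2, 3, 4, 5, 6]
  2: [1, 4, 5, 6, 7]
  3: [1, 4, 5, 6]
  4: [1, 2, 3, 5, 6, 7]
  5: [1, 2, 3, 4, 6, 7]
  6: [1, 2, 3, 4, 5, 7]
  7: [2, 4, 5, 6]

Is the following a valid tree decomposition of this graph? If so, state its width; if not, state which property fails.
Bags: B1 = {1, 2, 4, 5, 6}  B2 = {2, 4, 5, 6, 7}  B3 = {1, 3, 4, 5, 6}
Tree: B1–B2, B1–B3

Yes; width 4.

Checking the three conditions: (i) the bags cover all of {1, 2, 3, 4, 5, 6, 7}; (ii) for each edge, some bag contains both endpoints; (iii) the bags containing any fixed vertex form a subtree. All hold, so the decomposition is valid with width 5 − 1 = 4.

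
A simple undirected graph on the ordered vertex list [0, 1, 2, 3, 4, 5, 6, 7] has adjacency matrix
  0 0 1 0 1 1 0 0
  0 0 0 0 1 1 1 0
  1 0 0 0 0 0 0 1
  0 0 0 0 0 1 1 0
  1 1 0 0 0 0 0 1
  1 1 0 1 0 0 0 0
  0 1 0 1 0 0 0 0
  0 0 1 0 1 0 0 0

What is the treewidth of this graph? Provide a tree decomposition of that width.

Treewidth 2.
One such decomposition:
Bags: B1 = {1, 3, 6}  B2 = {1, 3, 5}  B3 = {1, 4, 5}  B4 = {0, 4, 5}  B5 = {0, 4, 7}  B6 = {0, 2, 7}
Tree: B1–B2, B2–B3, B3–B4, B4–B5, B5–B6

Each bag holds 3 vertices, so the decomposition has width 2, which upper-bounds the treewidth. For the lower bound, G contains the cycle 6–3–5–1–6, so G is not a forest; only forests have treewidth ≤ 1, hence tw(G) ≥ 2. Hence tw(G) = 2 exactly.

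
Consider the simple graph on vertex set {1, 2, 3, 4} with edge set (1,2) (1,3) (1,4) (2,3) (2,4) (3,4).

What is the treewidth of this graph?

3

A width-3 tree decomposition is:
Bags: B1 = {1, 2, 3, 4}
Tree: (single bag)
A single bag containing all 4 vertices is trivially a valid decomposition of width 3. Conversely, {1, 2, 3, 4} is a clique of size 4, and the vertices of any clique must share a bag in every tree decomposition; so some bag has ≥ 4 vertices and tw(G) ≥ 3. Therefore the treewidth is 3.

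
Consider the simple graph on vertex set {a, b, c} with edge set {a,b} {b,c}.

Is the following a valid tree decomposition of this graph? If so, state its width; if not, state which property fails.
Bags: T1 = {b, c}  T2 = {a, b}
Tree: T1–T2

Every vertex of G appears in some bag (union = {a, b, c}); every edge is covered by a bag; and for each vertex v the set of bags containing v is connected in the bag tree. The decomposition is therefore valid. The largest bag has 2 vertices, so the width is 1.

Yes; width 1.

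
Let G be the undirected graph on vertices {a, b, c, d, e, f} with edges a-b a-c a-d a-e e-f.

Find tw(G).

1

A width-1 tree decomposition is:
Bags: B1 = {a, e}  B2 = {a, b}  B3 = {a, d}  B4 = {e, f}  B5 = {a, c}
Tree: B1–B2, B1–B3, B1–B4, B3–B5
Every bag has size at most 2, so the width is 2 − 1 = 1 and tw(G) ≤ 1. G has an edge, so its treewidth is at least 1. Therefore the treewidth is 1.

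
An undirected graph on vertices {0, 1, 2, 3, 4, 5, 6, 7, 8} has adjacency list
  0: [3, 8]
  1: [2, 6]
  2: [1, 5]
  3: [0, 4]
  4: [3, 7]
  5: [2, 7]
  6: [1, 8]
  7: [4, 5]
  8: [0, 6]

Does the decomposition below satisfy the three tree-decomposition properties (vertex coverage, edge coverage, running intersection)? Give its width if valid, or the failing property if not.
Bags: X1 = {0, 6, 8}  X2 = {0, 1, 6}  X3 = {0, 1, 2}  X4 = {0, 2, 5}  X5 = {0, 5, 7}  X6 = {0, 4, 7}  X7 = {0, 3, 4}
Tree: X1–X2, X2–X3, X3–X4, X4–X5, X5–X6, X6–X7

Every vertex of G appears in some bag (union = {0, 1, 2, 3, 4, 5, 6, 7, 8}); every edge is covered by a bag; and for each vertex v the set of bags containing v is connected in the bag tree. The decomposition is therefore valid. The largest bag has 3 vertices, so the width is 2.

Yes; width 2.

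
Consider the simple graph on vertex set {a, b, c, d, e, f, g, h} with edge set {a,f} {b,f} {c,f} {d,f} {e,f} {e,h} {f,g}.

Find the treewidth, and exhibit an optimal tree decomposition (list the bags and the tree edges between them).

Every bag has size at most 2, so the width is 2 − 1 = 1 and tw(G) ≤ 1. Since G has at least one edge (e.g. f–a), it is not an edgeless graph, so tw(G) ≥ 1. Hence tw(G) = 1 exactly.

Treewidth 1.
Bags: B1 = {a, f}  B2 = {f, g}  B3 = {b, f}  B4 = {d, f}  B5 = {c, f}  B6 = {e, f}  B7 = {e, h}
Tree: B1–B2, B2–B3, B2–B4, B4–B5, B1–B6, B6–B7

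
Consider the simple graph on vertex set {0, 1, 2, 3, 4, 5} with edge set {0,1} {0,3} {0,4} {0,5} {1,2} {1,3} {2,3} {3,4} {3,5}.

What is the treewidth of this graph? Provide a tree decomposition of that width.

Treewidth 2.
One such decomposition:
Bags: B1 = {0, 1, 3}  B2 = {0, 3, 5}  B3 = {0, 3, 4}  B4 = {1, 2, 3}
Tree: B1–B2, B2–B3, B1–B4

Each bag holds 3 vertices, so the decomposition has width 2, which upper-bounds the treewidth. On the other hand G contains the 3-clique {0, 1, 3}. A clique must lie in a single bag of any decomposition, so no decomposition can have width below 2. Hence tw(G) = 2 exactly.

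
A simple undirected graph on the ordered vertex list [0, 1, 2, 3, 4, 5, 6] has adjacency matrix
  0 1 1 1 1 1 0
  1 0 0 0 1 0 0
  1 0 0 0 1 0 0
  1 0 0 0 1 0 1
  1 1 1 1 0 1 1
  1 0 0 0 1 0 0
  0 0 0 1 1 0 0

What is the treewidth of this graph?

A width-2 tree decomposition is:
Bags: B1 = {0, 4, 5}  B2 = {0, 2, 4}  B3 = {0, 3, 4}  B4 = {0, 1, 4}  B5 = {3, 4, 6}
Tree: B1–B2, B1–B3, B1–B4, B3–B5
Each bag holds 3 vertices, so the decomposition has width 2, which upper-bounds the treewidth. For the lower bound, the 3 vertices {0, 1, 4} are pairwise adjacent, and any tree decomposition puts a clique entirely inside one bag — forcing width ≥ 2. Hence tw(G) = 2 exactly.

2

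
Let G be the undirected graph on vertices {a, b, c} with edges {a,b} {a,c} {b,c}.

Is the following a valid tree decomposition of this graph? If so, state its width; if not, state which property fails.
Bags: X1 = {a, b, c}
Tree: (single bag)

Yes; width 2.

Every vertex of G appears in some bag (union = {a, b, c}); every edge is covered by a bag; and for each vertex v the set of bags containing v is connected in the bag tree. The decomposition is therefore valid. The largest bag has 3 vertices, so the width is 2.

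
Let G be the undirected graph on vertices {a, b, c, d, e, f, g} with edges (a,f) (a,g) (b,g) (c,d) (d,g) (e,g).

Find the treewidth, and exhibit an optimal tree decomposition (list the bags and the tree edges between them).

Every bag has size at most 2, so the width is 2 − 1 = 1 and tw(G) ≤ 1. G has an edge, so its treewidth is at least 1. Hence tw(G) = 1 exactly.

Treewidth 1.
One optimal decomposition is:
Bags: B1 = {e, g}  B2 = {a, g}  B3 = {d, g}  B4 = {c, d}  B5 = {b, g}  B6 = {a, f}
Tree: B1–B2, B1–B3, B3–B4, B2–B5, B2–B6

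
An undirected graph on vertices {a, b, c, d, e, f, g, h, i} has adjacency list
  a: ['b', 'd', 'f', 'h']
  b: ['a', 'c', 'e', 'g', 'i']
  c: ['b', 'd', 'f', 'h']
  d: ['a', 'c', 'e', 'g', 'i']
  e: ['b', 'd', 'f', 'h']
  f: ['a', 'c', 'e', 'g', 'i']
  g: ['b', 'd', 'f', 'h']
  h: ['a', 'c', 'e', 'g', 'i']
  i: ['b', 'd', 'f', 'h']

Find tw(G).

A width-4 tree decomposition is:
Bags: B1 = {b, d, f, g, h}  B2 = {b, d, f, h, i}  B3 = {b, d, e, f, h}  B4 = {a, b, d, f, h}  B5 = {b, c, d, f, h}
Tree: B1–B2, B2–B3, B3–B4, B4–B5
Every bag has size at most 5, so the width is 5 − 1 = 4 and tw(G) ≤ 4. For the lower bound: the 5 vertex sets {f,g}, {b,i}, {e,h}, {d}, {a} are disjoint, each induces a connected subgraph, and every pair is joined by at least one edge of G. Contracting each set to a single vertex therefore yields K_{5} as a minor, and since treewidth is minor-monotone, tw(G) ≥ tw(K_{5}) = 4. Hence tw(G) = 4 exactly.

4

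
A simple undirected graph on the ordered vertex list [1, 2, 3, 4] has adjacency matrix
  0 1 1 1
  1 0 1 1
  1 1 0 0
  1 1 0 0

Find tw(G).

A width-2 tree decomposition is:
Bags: B1 = {1, 2, 3}  B2 = {1, 2, 4}
Tree: B1–B2
Every bag has size at most 3, so the width is 3 − 1 = 2 and tw(G) ≤ 2. For the lower bound, the 3 vertices {1, 2, 3} are pairwise adjacent, and any tree decomposition puts a clique entirely inside one bag — forcing width ≥ 2. Therefore the treewidth is 2.

2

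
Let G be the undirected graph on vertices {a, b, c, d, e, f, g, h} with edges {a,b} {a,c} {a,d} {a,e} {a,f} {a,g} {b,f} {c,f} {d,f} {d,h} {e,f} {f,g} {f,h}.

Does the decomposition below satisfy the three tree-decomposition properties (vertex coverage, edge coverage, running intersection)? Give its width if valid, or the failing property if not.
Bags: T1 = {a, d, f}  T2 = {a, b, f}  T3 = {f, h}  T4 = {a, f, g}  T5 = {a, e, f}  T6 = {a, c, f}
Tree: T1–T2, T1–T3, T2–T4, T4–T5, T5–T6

A tree decomposition must satisfy three properties: every vertex lies in some bag; for every edge, both endpoints lie together in some bag; and for every vertex, the bags containing it form a connected subtree. Here edge (d,h) lies in no bag, so the decomposition is invalid.

No — edge (d,h) lies in no bag.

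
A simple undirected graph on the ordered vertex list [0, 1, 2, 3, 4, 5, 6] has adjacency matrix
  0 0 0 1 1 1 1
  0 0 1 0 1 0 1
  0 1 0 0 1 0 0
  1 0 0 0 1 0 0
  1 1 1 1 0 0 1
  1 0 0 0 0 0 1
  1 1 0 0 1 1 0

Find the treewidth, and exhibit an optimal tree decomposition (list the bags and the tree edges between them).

Treewidth 2.
One optimal decomposition is:
Bags: B1 = {0, 4, 6}  B2 = {0, 5, 6}  B3 = {1, 4, 6}  B4 = {1, 2, 4}  B5 = {0, 3, 4}
Tree: B1–B2, B1–B3, B3–B4, B1–B5

Every bag has size at most 3, so the width is 3 − 1 = 2 and tw(G) ≤ 2. For the lower bound, the 3 vertices {0, 3, 4} are pairwise adjacent, and any tree decomposition puts a clique entirely inside one bag — forcing width ≥ 2. Hence tw(G) = 2 exactly.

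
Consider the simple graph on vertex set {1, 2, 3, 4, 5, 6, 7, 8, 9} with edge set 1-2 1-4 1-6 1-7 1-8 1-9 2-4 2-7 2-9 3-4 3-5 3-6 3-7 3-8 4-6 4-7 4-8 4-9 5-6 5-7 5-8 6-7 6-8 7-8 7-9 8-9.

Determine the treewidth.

A width-4 tree decomposition is:
Bags: B1 = {3, 4, 6, 7, 8}  B2 = {1, 4, 6, 7, 8}  B3 = {1, 4, 7, 8, 9}  B4 = {1, 2, 4, 7, 9}  B5 = {3, 5, 6, 7, 8}
Tree: B1–B2, B2–B3, B3–B4, B1–B5
Every bag has size at most 5, so the width is 5 − 1 = 4 and tw(G) ≤ 4. For the lower bound, the 5 vertices {1, 4, 7, 8, 9} are pairwise adjacent, and any tree decomposition puts a clique entirely inside one bag — forcing width ≥ 4. Therefore the treewidth is 4.

4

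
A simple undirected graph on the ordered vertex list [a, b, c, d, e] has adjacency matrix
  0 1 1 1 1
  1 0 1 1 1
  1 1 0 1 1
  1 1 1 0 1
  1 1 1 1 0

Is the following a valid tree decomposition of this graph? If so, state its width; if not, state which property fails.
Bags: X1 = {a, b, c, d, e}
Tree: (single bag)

Yes; width 4.

Every vertex of G appears in some bag (union = {a, b, c, d, e}); every edge is covered by a bag; and for each vertex v the set of bags containing v is connected in the bag tree. The decomposition is therefore valid. The largest bag has 5 vertices, so the width is 4.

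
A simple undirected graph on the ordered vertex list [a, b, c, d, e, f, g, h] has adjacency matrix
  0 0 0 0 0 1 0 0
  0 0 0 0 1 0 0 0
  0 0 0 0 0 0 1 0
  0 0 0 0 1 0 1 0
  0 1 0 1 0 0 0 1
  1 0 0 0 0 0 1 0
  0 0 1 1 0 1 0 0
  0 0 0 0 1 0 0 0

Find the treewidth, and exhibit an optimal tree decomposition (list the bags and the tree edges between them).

The largest bag has 2 vertices, giving width 1; this decomposition certifies tw(G) ≤ 1. Since G has at least one edge (e.g. g–f), it is not an edgeless graph, so tw(G) ≥ 1. Combining the bounds, tw(G) = 1.

Treewidth 1.
Bags: B1 = {f, g}  B2 = {d, g}  B3 = {d, e}  B4 = {c, g}  B5 = {b, e}  B6 = {a, f}  B7 = {e, h}
Tree: B1–B2, B2–B3, B2–B4, B3–B5, B1–B6, B3–B7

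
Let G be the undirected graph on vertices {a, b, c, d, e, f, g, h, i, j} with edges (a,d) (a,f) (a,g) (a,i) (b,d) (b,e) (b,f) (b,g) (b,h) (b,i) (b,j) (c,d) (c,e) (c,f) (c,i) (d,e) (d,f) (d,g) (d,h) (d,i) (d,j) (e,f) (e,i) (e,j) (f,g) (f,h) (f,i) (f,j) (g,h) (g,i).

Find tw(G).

4

A width-4 tree decomposition is:
Bags: B1 = {a, d, f, g, i}  B2 = {b, d, f, g, i}  B3 = {b, d, e, f, i}  B4 = {b, d, f, g, h}  B5 = {c, d, e, f, i}  B6 = {b, d, e, f, j}
Tree: B1–B2, B2–B3, B2–B4, B3–B5, B3–B6
Every bag has size at most 5, so the width is 5 − 1 = 4 and tw(G) ≤ 4. Conversely, {c, d, e, f, i} is a clique of size 5, and the vertices of any clique must share a bag in every tree decomposition; so some bag has ≥ 5 vertices and tw(G) ≥ 4. Therefore the treewidth is 4.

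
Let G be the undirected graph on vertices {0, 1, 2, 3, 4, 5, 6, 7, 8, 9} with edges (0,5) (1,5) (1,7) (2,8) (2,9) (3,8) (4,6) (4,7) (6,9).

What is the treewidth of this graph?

A width-1 tree decomposition is:
Bags: B1 = {3, 8}  B2 = {2, 8}  B3 = {2, 9}  B4 = {6, 9}  B5 = {4, 6}  B6 = {4, 7}  B7 = {1, 7}  B8 = {1, 5}  B9 = {0, 5}
Tree: B1–B2, B2–B3, B3–B4, B4–B5, B5–B6, B6–B7, B7–B8, B8–B9
The largest bag has 2 vertices, giving width 1; this decomposition certifies tw(G) ≤ 1. Since G has at least one edge (e.g. 3–8), it is not an edgeless graph, so tw(G) ≥ 1. Hence tw(G) = 1 exactly.

1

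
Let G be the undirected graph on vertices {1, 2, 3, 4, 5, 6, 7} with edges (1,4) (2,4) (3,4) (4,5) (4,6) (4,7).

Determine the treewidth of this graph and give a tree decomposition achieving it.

Treewidth 1.
One optimal decomposition is:
Bags: B1 = {3, 4}  B2 = {1, 4}  B3 = {4, 5}  B4 = {4, 7}  B5 = {2, 4}  B6 = {4, 6}
Tree: B1–B2, B2–B3, B2–B4, B3–B5, B2–B6

Every bag has size at most 2, so the width is 2 − 1 = 1 and tw(G) ≤ 1. G has an edge, so its treewidth is at least 1. Combining the bounds, tw(G) = 1.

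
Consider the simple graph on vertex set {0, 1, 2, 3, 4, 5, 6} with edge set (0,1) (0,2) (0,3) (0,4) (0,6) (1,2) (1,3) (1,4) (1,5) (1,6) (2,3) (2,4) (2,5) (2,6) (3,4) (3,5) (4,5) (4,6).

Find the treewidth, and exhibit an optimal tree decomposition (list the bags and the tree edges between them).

Treewidth 4.
One such decomposition:
Bags: B1 = {0, 1, 2, 4, 6}  B2 = {0, 1, 2, 3, 4}  B3 = {1, 2, 3, 4, 5}
Tree: B1–B2, B2–B3

The largest bag has 5 vertices, giving width 4; this decomposition certifies tw(G) ≤ 4. On the other hand G contains the 5-clique {0, 1, 2, 3, 4}. A clique must lie in a single bag of any decomposition, so no decomposition can have width below 4. The upper and lower bounds meet at 4, so that is the treewidth.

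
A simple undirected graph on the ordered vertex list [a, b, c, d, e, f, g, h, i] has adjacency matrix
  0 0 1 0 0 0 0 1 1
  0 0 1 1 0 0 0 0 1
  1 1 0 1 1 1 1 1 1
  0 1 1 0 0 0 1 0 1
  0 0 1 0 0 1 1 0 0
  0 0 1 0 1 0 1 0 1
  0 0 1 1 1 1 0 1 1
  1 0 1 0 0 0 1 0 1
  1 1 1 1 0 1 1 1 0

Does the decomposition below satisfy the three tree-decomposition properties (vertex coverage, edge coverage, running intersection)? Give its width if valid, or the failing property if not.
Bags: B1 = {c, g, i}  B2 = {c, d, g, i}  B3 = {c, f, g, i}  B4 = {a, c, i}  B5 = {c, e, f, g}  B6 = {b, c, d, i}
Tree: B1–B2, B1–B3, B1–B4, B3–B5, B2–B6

A tree decomposition must satisfy three properties: every vertex lies in some bag; for every edge, both endpoints lie together in some bag; and for every vertex, the bags containing it form a connected subtree. Here vertex h appears in no bag, so the decomposition is invalid.

No — vertex h appears in no bag.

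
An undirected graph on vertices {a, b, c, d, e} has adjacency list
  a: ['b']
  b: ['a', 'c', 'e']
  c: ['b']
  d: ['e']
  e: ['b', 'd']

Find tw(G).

A width-1 tree decomposition is:
Bags: B1 = {d, e}  B2 = {b, e}  B3 = {a, b}  B4 = {b, c}
Tree: B1–B2, B2–B3, B3–B4
Every bag has size at most 2, so the width is 2 − 1 = 1 and tw(G) ≤ 1. Any graph with an edge has treewidth ≥ 1, and G has the edge e–d. Combining the bounds, tw(G) = 1.

1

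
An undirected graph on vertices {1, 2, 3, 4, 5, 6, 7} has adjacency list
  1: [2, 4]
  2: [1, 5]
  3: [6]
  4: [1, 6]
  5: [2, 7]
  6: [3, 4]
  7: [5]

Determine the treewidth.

1

A width-1 tree decomposition is:
Bags: B1 = {3, 6}  B2 = {4, 6}  B3 = {1, 4}  B4 = {1, 2}  B5 = {2, 5}  B6 = {5, 7}
Tree: B1–B2, B2–B3, B3–B4, B4–B5, B5–B6
The largest bag has 2 vertices, giving width 1; this decomposition certifies tw(G) ≤ 1. Any graph with an edge has treewidth ≥ 1, and G has the edge 3–6. Therefore the treewidth is 1.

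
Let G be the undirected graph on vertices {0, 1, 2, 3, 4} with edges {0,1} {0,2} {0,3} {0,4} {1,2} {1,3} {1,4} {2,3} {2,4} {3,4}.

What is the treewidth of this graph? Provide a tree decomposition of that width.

Treewidth 4.
One such decomposition:
Bags: B1 = {0, 1, 2, 3, 4}
Tree: (single bag)

A single bag containing all 5 vertices is trivially a valid decomposition of width 4. For the lower bound, the 5 vertices {0, 1, 2, 3, 4} are pairwise adjacent, and any tree decomposition puts a clique entirely inside one bag — forcing width ≥ 4. Therefore the treewidth is 4.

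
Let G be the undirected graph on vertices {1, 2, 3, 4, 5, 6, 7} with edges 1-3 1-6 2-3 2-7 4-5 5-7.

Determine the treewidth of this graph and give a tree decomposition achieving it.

The largest bag has 2 vertices, giving width 1; this decomposition certifies tw(G) ≤ 1. G has an edge, so its treewidth is at least 1. Hence tw(G) = 1 exactly.

Treewidth 1.
One optimal decomposition is:
Bags: B1 = {1, 6}  B2 = {1, 3}  B3 = {2, 3}  B4 = {2, 7}  B5 = {5, 7}  B6 = {4, 5}
Tree: B1–B2, B2–B3, B3–B4, B4–B5, B5–B6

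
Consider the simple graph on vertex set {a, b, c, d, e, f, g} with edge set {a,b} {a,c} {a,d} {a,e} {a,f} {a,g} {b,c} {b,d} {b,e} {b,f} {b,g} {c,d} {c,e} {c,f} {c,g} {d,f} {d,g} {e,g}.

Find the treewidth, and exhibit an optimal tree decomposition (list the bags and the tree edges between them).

Treewidth 4.
One optimal decomposition is:
Bags: B1 = {a, b, c, d, f}  B2 = {a, b, c, d, g}  B3 = {a, b, c, e, g}
Tree: B1–B2, B2–B3

Each bag holds 5 vertices, so the decomposition has width 4, which upper-bounds the treewidth. On the other hand G contains the 5-clique {a, b, c, d, g}. A clique must lie in a single bag of any decomposition, so no decomposition can have width below 4. The upper and lower bounds meet at 4, so that is the treewidth.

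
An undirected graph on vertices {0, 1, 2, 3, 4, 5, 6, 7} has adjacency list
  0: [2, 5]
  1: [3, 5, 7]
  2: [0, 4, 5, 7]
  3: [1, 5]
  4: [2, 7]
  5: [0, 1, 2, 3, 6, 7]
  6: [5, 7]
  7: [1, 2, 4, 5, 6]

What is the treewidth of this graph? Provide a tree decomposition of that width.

Each bag holds 3 vertices, so the decomposition has width 2, which upper-bounds the treewidth. Conversely, {2, 4, 7} is a clique of size 3, and the vertices of any clique must share a bag in every tree decomposition; so some bag has ≥ 3 vertices and tw(G) ≥ 2. Combining the bounds, tw(G) = 2.

Treewidth 2.
One such decomposition:
Bags: B1 = {1, 5, 7}  B2 = {5, 6, 7}  B3 = {1, 3, 5}  B4 = {2, 5, 7}  B5 = {0, 2, 5}  B6 = {2, 4, 7}
Tree: B1–B2, B1–B3, B1–B4, B4–B5, B4–B6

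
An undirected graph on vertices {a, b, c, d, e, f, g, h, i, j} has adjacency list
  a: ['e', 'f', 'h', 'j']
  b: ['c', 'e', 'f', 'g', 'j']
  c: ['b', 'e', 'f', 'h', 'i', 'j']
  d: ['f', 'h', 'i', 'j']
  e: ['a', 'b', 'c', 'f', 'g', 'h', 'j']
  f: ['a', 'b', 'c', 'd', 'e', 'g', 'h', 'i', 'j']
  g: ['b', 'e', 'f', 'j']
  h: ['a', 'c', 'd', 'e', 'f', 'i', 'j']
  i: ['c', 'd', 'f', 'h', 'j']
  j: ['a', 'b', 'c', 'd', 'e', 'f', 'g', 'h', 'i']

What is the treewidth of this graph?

4

A width-4 tree decomposition is:
Bags: B1 = {c, e, f, h, j}  B2 = {c, f, h, i, j}  B3 = {a, e, f, h, j}  B4 = {b, c, e, f, j}  B5 = {d, f, h, i, j}  B6 = {b, e, f, g, j}
Tree: B1–B2, B1–B3, B1–B4, B2–B5, B4–B6
Every bag has size at most 5, so the width is 5 − 1 = 4 and tw(G) ≤ 4. For the lower bound, the 5 vertices {b, e, f, g, j} are pairwise adjacent, and any tree decomposition puts a clique entirely inside one bag — forcing width ≥ 4. The upper and lower bounds meet at 4, so that is the treewidth.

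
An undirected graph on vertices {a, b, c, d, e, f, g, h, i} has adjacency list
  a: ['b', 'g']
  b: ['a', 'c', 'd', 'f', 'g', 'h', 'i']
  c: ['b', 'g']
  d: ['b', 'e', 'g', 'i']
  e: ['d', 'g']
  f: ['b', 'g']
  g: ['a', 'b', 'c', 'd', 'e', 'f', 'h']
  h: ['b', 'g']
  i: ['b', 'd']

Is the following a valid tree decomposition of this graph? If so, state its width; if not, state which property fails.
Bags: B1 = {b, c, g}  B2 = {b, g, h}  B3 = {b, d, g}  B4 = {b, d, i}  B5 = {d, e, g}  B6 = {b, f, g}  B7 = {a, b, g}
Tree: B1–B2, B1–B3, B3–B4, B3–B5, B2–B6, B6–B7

Yes; width 2.

Vertex coverage: the bags together contain {a, b, c, d, e, f, g, h, i}, the full vertex set. Edge coverage: each edge of G has both endpoints in at least one bag. Running intersection: for every vertex, the bags containing it form a connected subtree. All three properties hold, so this is a valid tree decomposition of width max|bag| − 1 = 2, and hence tw(G) ≤ 2.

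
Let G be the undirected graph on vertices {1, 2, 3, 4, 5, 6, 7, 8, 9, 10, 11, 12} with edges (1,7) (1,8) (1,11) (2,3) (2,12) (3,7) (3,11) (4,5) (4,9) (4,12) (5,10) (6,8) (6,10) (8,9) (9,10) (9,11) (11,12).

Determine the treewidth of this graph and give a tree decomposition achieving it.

The largest bag has 4 vertices, giving width 3; this decomposition certifies tw(G) ≤ 3. For the lower bound: the 4 vertex sets {5,6,10}, {8}, {9}, {1,4,11,12} are disjoint, each induces a connected subgraph, and every pair is joined by at least one edge of G. Contracting each set to a single vertex therefore yields K_{4} as a minor, and since treewidth is minor-monotone, tw(G) ≥ tw(K_{4}) = 3. Combining the bounds, tw(G) = 3.

Treewidth 3.
Bags: B1 = {5, 6, 8, 10}  B2 = {5, 8, 9, 10}  B3 = {4, 5, 8, 9}  B4 = {1, 4, 8, 9}  B5 = {1, 4, 9, 11}  B6 = {1, 4, 11, 12}  B7 = {1, 7, 11, 12}  B8 = {3, 7, 11, 12}  B9 = {2, 3, 7, 12}
Tree: B1–B2, B2–B3, B3–B4, B4–B5, B5–B6, B6–B7, B7–B8, B8–B9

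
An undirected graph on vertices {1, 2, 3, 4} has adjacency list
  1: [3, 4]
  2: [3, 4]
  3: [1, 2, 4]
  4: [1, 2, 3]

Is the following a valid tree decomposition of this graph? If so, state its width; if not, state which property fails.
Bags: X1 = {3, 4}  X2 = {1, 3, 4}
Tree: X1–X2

A tree decomposition must satisfy three properties: every vertex lies in some bag; for every edge, both endpoints lie together in some bag; and for every vertex, the bags containing it form a connected subtree. Here vertex 2 appears in no bag, so the decomposition is invalid.

No — vertex 2 appears in no bag.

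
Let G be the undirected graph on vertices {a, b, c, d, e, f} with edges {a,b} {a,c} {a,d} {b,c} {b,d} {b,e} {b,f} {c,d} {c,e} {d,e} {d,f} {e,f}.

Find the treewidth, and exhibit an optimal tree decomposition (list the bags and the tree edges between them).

Every bag has size at most 4, so the width is 4 − 1 = 3 and tw(G) ≤ 3. For the lower bound, the 4 vertices {b, c, d, e} are pairwise adjacent, and any tree decomposition puts a clique entirely inside one bag — forcing width ≥ 3. Hence tw(G) = 3 exactly.

Treewidth 3.
One such decomposition:
Bags: B1 = {b, d, e, f}  B2 = {b, c, d, e}  B3 = {a, b, c, d}
Tree: B1–B2, B2–B3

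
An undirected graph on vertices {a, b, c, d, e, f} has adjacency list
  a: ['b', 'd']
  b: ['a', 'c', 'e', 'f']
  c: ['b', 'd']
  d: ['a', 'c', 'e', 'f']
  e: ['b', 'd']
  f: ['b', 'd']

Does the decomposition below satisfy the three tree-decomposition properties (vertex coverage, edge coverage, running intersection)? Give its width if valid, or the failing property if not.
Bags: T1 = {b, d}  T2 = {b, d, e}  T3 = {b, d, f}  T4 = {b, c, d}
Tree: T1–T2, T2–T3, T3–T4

No — vertex a appears in no bag.

A tree decomposition must satisfy three properties: every vertex lies in some bag; for every edge, both endpoints lie together in some bag; and for every vertex, the bags containing it form a connected subtree. Here vertex a appears in no bag, so the decomposition is invalid.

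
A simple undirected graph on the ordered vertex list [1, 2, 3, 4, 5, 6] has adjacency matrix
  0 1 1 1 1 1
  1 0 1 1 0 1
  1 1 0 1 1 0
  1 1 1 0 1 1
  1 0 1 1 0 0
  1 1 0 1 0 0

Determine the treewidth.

A width-3 tree decomposition is:
Bags: B1 = {1, 2, 3, 4}  B2 = {1, 3, 4, 5}  B3 = {1, 2, 4, 6}
Tree: B1–B2, B1–B3
The largest bag has 4 vertices, giving width 3; this decomposition certifies tw(G) ≤ 3. On the other hand G contains the 4-clique {1, 2, 3, 4}. A clique must lie in a single bag of any decomposition, so no decomposition can have width below 3. Hence tw(G) = 3 exactly.

3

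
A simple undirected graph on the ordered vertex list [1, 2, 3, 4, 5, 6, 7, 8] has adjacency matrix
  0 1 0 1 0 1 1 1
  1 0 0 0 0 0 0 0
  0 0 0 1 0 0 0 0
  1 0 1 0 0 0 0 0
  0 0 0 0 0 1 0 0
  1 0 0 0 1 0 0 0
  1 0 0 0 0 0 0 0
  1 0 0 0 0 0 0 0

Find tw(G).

A width-1 tree decomposition is:
Bags: B1 = {1, 4}  B2 = {1, 6}  B3 = {1, 2}  B4 = {5, 6}  B5 = {1, 8}  B6 = {3, 4}  B7 = {1, 7}
Tree: B1–B2, B2–B3, B2–B4, B3–B5, B1–B6, B3–B7
Each bag holds 2 vertices, so the decomposition has width 1, which upper-bounds the treewidth. Since G has at least one edge (e.g. 4–1), it is not an edgeless graph, so tw(G) ≥ 1. Hence tw(G) = 1 exactly.

1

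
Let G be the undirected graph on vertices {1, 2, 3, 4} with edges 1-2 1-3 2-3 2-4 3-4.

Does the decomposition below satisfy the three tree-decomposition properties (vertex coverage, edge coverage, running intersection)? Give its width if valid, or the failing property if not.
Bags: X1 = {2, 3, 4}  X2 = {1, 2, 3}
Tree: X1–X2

Yes; width 2.

Vertex coverage: the bags together contain {1, 2, 3, 4}, the full vertex set. Edge coverage: each edge of G has both endpoints in at least one bag. Running intersection: for every vertex, the bags containing it form a connected subtree. All three properties hold, so this is a valid tree decomposition of width max|bag| − 1 = 2, and hence tw(G) ≤ 2.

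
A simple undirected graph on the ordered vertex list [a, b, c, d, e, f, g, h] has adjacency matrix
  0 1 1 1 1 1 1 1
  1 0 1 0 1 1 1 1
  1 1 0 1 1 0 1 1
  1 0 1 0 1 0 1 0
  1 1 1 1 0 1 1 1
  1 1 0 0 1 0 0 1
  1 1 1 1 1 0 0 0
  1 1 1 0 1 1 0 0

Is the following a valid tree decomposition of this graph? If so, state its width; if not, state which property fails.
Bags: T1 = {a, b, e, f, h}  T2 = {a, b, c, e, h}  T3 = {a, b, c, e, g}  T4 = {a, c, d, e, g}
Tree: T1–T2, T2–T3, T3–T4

Every vertex of G appears in some bag (union = {a, b, c, d, e, f, g, h}); every edge is covered by a bag; and for each vertex v the set of bags containing v is connected in the bag tree. The decomposition is therefore valid. The largest bag has 5 vertices, so the width is 4.

Yes; width 4.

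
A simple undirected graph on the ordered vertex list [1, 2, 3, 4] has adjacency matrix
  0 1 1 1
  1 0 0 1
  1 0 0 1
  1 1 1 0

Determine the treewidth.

2

A width-2 tree decomposition is:
Bags: B1 = {1, 3, 4}  B2 = {1, 2, 4}
Tree: B1–B2
Each bag holds 3 vertices, so the decomposition has width 2, which upper-bounds the treewidth. For the lower bound, the 3 vertices {1, 2, 4} are pairwise adjacent, and any tree decomposition puts a clique entirely inside one bag — forcing width ≥ 2. The upper and lower bounds meet at 2, so that is the treewidth.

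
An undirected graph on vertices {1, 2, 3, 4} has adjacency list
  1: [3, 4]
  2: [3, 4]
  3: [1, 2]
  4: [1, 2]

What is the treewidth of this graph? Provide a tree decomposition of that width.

Treewidth 2.
Bags: B1 = {1, 2, 3}  B2 = {1, 2, 4}
Tree: B1–B2

Each bag holds 3 vertices, so the decomposition has width 2, which upper-bounds the treewidth. Since 2–3–1–4–2 is a cycle in G, G is not acyclic. Forests are exactly the graphs of treewidth ≤ 1, so tw(G) ≥ 2. The upper and lower bounds meet at 2, so that is the treewidth.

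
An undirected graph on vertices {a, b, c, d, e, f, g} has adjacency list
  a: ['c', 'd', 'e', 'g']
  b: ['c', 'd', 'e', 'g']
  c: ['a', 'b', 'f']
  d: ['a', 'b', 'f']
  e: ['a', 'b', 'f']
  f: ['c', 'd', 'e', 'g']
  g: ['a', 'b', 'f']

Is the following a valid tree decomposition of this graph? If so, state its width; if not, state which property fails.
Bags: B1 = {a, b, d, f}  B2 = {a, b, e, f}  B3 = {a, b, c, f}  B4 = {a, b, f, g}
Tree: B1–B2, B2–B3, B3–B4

Yes; width 3.

Checking the three conditions: (i) the bags cover all of {a, b, c, d, e, f, g}; (ii) for each edge, some bag contains both endpoints; (iii) the bags containing any fixed vertex form a subtree. All hold, so the decomposition is valid with width 4 − 1 = 3.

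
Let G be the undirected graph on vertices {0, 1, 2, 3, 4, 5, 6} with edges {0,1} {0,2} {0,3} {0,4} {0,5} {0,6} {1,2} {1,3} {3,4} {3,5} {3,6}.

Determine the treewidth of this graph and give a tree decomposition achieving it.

Every bag has size at most 3, so the width is 3 − 1 = 2 and tw(G) ≤ 2. Conversely, {0, 1, 2} is a clique of size 3, and the vertices of any clique must share a bag in every tree decomposition; so some bag has ≥ 3 vertices and tw(G) ≥ 2. Hence tw(G) = 2 exactly.

Treewidth 2.
One optimal decomposition is:
Bags: B1 = {0, 3, 6}  B2 = {0, 3, 5}  B3 = {0, 3, 4}  B4 = {0, 1, 3}  B5 = {0, 1, 2}
Tree: B1–B2, B2–B3, B3–B4, B4–B5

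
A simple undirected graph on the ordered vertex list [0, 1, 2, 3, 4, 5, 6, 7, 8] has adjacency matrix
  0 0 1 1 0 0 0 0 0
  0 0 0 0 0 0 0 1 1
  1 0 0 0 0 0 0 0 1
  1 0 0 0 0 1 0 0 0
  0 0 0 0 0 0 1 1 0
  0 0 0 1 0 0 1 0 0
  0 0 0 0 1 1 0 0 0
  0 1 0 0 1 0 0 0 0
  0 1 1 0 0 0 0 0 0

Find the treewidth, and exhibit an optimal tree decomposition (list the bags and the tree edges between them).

Each bag holds 3 vertices, so the decomposition has width 2, which upper-bounds the treewidth. For the lower bound, G contains the cycle 8–2–0–3–5–6–4–7–1–8, so G is not a forest; only forests have treewidth ≤ 1, hence tw(G) ≥ 2. The upper and lower bounds meet at 2, so that is the treewidth.

Treewidth 2.
One optimal decomposition is:
Bags: B1 = {0, 2, 8}  B2 = {0, 3, 8}  B3 = {3, 5, 8}  B4 = {5, 6, 8}  B5 = {4, 6, 8}  B6 = {4, 7, 8}  B7 = {1, 7, 8}
Tree: B1–B2, B2–B3, B3–B4, B4–B5, B5–B6, B6–B7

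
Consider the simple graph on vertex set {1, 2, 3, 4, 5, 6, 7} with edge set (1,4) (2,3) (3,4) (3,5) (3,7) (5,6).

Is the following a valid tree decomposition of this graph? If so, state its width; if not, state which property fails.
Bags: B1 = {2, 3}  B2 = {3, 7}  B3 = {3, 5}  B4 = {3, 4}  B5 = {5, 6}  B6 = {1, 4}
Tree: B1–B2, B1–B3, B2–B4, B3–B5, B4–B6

Yes; width 1.

Every vertex of G appears in some bag (union = {1, 2, 3, 4, 5, 6, 7}); every edge is covered by a bag; and for each vertex v the set of bags containing v is connected in the bag tree. The decomposition is therefore valid. The largest bag has 2 vertices, so the width is 1.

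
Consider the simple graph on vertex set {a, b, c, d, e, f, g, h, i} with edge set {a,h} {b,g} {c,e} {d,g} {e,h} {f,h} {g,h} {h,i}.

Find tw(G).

1

A width-1 tree decomposition is:
Bags: B1 = {e, h}  B2 = {g, h}  B3 = {d, g}  B4 = {a, h}  B5 = {f, h}  B6 = {c, e}  B7 = {b, g}  B8 = {h, i}
Tree: B1–B2, B2–B3, B2–B4, B2–B5, B1–B6, B3–B7, B1–B8
The largest bag has 2 vertices, giving width 1; this decomposition certifies tw(G) ≤ 1. Any graph with an edge has treewidth ≥ 1, and G has the edge h–e. The upper and lower bounds meet at 1, so that is the treewidth.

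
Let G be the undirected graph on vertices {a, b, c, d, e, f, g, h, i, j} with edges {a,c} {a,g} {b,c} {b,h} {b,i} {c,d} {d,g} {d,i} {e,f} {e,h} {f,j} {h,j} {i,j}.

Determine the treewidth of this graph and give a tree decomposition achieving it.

Treewidth 2.
One optimal decomposition is:
Bags: B1 = {e, f, h}  B2 = {f, h, j}  B3 = {b, h, j}  B4 = {b, i, j}  B5 = {b, c, i}  B6 = {c, d, i}  B7 = {a, c, d}  B8 = {a, d, g}
Tree: B1–B2, B2–B3, B3–B4, B4–B5, B5–B6, B6–B7, B7–B8

The largest bag has 3 vertices, giving width 2; this decomposition certifies tw(G) ≤ 2. For the lower bound, G contains the cycle e–f–j–h–e, so G is not a forest; only forests have treewidth ≤ 1, hence tw(G) ≥ 2. Hence tw(G) = 2 exactly.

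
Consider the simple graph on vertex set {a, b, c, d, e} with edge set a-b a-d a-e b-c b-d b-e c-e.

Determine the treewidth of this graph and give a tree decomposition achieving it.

Each bag holds 3 vertices, so the decomposition has width 2, which upper-bounds the treewidth. For the lower bound, the 3 vertices {a, b, d} are pairwise adjacent, and any tree decomposition puts a clique entirely inside one bag — forcing width ≥ 2. Hence tw(G) = 2 exactly.

Treewidth 2.
Bags: B1 = {b, c, e}  B2 = {a, b, e}  B3 = {a, b, d}
Tree: B1–B2, B2–B3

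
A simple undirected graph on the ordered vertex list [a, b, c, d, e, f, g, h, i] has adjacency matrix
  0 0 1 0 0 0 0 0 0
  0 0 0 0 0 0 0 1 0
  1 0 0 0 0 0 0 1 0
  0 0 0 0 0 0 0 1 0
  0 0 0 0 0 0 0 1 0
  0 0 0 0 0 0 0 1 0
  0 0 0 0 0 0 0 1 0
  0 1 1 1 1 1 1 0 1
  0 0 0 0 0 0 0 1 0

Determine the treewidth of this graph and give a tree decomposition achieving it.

Treewidth 1.
One such decomposition:
Bags: B1 = {f, h}  B2 = {c, h}  B3 = {g, h}  B4 = {d, h}  B5 = {a, c}  B6 = {b, h}  B7 = {h, i}  B8 = {e, h}
Tree: B1–B2, B1–B3, B3–B4, B2–B5, B2–B6, B3–B7, B6–B8

The largest bag has 2 vertices, giving width 1; this decomposition certifies tw(G) ≤ 1. Since G has at least one edge (e.g. f–h), it is not an edgeless graph, so tw(G) ≥ 1. Hence tw(G) = 1 exactly.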